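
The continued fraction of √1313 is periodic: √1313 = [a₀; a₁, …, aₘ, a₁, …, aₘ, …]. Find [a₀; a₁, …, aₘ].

a₀ = ⌊√1313⌋ = 36.
With m₀=0, d₀=1 and mₖ₊₁ = dₖaₖ − mₖ, dₖ₊₁ = (n − mₖ₊₁²)/dₖ, aₖ₊₁ = ⌊(a₀+mₖ₊₁)/dₖ₊₁⌋:
  k=1: m=36, d=17, a=4
  k=2: m=32, d=17, a=4
  k=3: m=36, d=1, a=72
d=1 and a=2a₀=72 at k=3, so the next step gives (m, d) = (36, 17) again — its k=1 value — and the period has length 3.

[36; 4, 4, 72]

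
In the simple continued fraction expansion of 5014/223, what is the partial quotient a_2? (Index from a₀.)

5014 = 22·223 + 108   →  a_0 = 22
223 = 2·108 + 7   →  a_1 = 2
108 = 15·7 + 3   →  a_2 = 15

15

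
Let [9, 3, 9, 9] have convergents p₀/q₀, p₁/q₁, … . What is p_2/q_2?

261/28

Using pₖ = aₖpₖ₋₁ + pₖ₋₂, qₖ = aₖqₖ₋₁ + qₖ₋₂ (with p₋₁=1, p₋₂=0, q₋₁=0, q₋₂=1):
  k=0: a=9, p=9, q=1
  k=1: a=3, p=28, q=3
  k=2: a=9, p=261, q=28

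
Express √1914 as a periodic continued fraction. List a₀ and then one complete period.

[43; 1, 2, 1, 86]

a₀ = ⌊√1914⌋ = 43.
With m₀=0, d₀=1 and mₖ₊₁ = dₖaₖ − mₖ, dₖ₊₁ = (n − mₖ₊₁²)/dₖ, aₖ₊₁ = ⌊(a₀+mₖ₊₁)/dₖ₊₁⌋:
  k=1: m=43, d=65, a=1
  k=2: m=22, d=22, a=2
  k=3: m=22, d=65, a=1
  k=4: m=43, d=1, a=86
d=1 and a=2a₀=86 at k=4, so the next step gives (m, d) = (43, 65) again — its k=1 value — and the period has length 4.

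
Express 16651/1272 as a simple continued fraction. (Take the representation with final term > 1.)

[13; 11, 16, 2, 3]

16651 = 13*1272 + 115
1272 = 11*115 + 7
115 = 16*7 + 3
7 = 2*3 + 1
3 = 3*1 + 0  (stop)
So 16651/1272 = [13; 11, 16, 2, 3].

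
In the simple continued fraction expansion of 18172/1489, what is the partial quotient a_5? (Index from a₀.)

4

18172 = 12·1489 + 304   →  a_0 = 12
1489 = 4·304 + 273   →  a_1 = 4
304 = 1·273 + 31   →  a_2 = 1
273 = 8·31 + 25   →  a_3 = 8
31 = 1·25 + 6   →  a_4 = 1
25 = 4·6 + 1   →  a_5 = 4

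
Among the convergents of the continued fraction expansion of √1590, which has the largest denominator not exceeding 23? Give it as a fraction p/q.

319/8

√1590 = [39; 1, 6, 1, 78, …] (period length 4).
Convergents:
  p_0/q_0 = 39/1
  p_1/q_1 = 40/1
  p_2/q_2 = 279/7
  p_3/q_3 = 319/8
  p_4/q_4 = 25161/631
q_3 = 8 ≤ 23 < 631 = q_4, so the answer is 319/8.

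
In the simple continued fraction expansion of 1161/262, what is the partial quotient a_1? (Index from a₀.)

1161 = 4·262 + 113   →  a_0 = 4
262 = 2·113 + 36   →  a_1 = 2

2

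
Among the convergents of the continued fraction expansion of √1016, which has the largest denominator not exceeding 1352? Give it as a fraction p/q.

16288/511

√1016 = [31; 1, 6, 1, 62, …] (period length 4).
Convergents:
  p_0/q_0 = 31/1
  p_1/q_1 = 32/1
  p_2/q_2 = 223/7
  p_3/q_3 = 255/8
  p_4/q_4 = 16033/503
  p_5/q_5 = 16288/511
  p_6/q_6 = 113761/3569
q_5 = 511 ≤ 1352 < 3569 = q_6, so the answer is 16288/511.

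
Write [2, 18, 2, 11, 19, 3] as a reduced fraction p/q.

Using pₖ = aₖpₖ₋₁ + pₖ₋₂ and qₖ = aₖqₖ₋₁ + qₖ₋₂:
  k=0: a=2, p=2, q=1
  k=1: a=18, p=37, q=18
  k=2: a=2, p=76, q=37
  k=3: a=11, p=873, q=425
  k=4: a=19, p=16663, q=8112
  k=5: a=3, p=50862, q=24761

50862/24761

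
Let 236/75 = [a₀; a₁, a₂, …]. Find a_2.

1

236 = 3·75 + 11   →  a_0 = 3
75 = 6·11 + 9   →  a_1 = 6
11 = 1·9 + 2   →  a_2 = 1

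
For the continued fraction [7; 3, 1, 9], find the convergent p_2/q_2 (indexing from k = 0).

29/4

Using pₖ = aₖpₖ₋₁ + pₖ₋₂, qₖ = aₖqₖ₋₁ + qₖ₋₂ (with p₋₁=1, p₋₂=0, q₋₁=0, q₋₂=1):
  k=0: a=7, p=7, q=1
  k=1: a=3, p=22, q=3
  k=2: a=1, p=29, q=4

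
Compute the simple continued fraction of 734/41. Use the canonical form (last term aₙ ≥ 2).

734 = 17×41 + 37
41 = 1×37 + 4
37 = 9×4 + 1
4 = 4×1 + 0  (stop)
So 734/41 = [17; 1, 9, 4].

[17; 1, 9, 4]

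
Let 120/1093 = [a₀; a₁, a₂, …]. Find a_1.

120 = 0·1093 + 120   →  a_0 = 0
1093 = 9·120 + 13   →  a_1 = 9

9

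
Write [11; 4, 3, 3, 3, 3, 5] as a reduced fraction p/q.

27935/2487

Fold from the inside: start with 5/1.
  3 + 1/5 = 16/5
  3 + 5/16 = 53/16
  3 + 16/53 = 175/53
  3 + 53/175 = 578/175
  4 + 175/578 = 2487/578
  11 + 578/2487 = 27935/2487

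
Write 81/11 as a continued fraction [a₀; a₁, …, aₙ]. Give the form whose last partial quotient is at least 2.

[7; 2, 1, 3]

81 = 7·11 + 4
11 = 2·4 + 3
4 = 1·3 + 1
3 = 3·1 + 0  (stop)
So 81/11 = [7; 2, 1, 3].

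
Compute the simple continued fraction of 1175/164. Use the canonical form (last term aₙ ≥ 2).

[7; 6, 13, 2]

1175 = 7*164 + 27
164 = 6*27 + 2
27 = 13*2 + 1
2 = 2*1 + 0  (stop)
So 1175/164 = [7; 6, 13, 2].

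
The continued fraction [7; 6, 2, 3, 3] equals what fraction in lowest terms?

Using pₖ = aₖpₖ₋₁ + pₖ₋₂ and qₖ = aₖqₖ₋₁ + qₖ₋₂:
  k=0: a=7, p=7, q=1
  k=1: a=6, p=43, q=6
  k=2: a=2, p=93, q=13
  k=3: a=3, p=322, q=45
  k=4: a=3, p=1059, q=148

1059/148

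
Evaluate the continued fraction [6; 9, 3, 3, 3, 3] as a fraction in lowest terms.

6193/1014

Fold from the inside: start with 3/1.
  3 + 1/3 = 10/3
  3 + 3/10 = 33/10
  3 + 10/33 = 109/33
  9 + 33/109 = 1014/109
  6 + 109/1014 = 6193/1014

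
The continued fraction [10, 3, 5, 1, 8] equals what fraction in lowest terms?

1733/168

Using pₖ = aₖpₖ₋₁ + pₖ₋₂ and qₖ = aₖqₖ₋₁ + qₖ₋₂:
  k=0: a=10, p=10, q=1
  k=1: a=3, p=31, q=3
  k=2: a=5, p=165, q=16
  k=3: a=1, p=196, q=19
  k=4: a=8, p=1733, q=168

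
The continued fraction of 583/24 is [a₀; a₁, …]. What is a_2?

2

583 = 24·24 + 7   →  a_0 = 24
24 = 3·7 + 3   →  a_1 = 3
7 = 2·3 + 1   →  a_2 = 2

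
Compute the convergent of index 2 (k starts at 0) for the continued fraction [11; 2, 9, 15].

218/19

Using pₖ = aₖpₖ₋₁ + pₖ₋₂, qₖ = aₖqₖ₋₁ + qₖ₋₂ (with p₋₁=1, p₋₂=0, q₋₁=0, q₋₂=1):
  k=0: a=11, p=11, q=1
  k=1: a=2, p=23, q=2
  k=2: a=9, p=218, q=19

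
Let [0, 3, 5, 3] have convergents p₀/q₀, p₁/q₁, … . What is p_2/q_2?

5/16

Using pₖ = aₖpₖ₋₁ + pₖ₋₂, qₖ = aₖqₖ₋₁ + qₖ₋₂ (with p₋₁=1, p₋₂=0, q₋₁=0, q₋₂=1):
  k=0: a=0, p=0, q=1
  k=1: a=3, p=1, q=3
  k=2: a=5, p=5, q=16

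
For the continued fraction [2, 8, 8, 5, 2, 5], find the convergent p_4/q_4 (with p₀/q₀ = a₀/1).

1552/731

Using pₖ = aₖpₖ₋₁ + pₖ₋₂, qₖ = aₖqₖ₋₁ + qₖ₋₂ (with p₋₁=1, p₋₂=0, q₋₁=0, q₋₂=1):
  k=0: a=2, p=2, q=1
  k=1: a=8, p=17, q=8
  k=2: a=8, p=138, q=65
  k=3: a=5, p=707, q=333
  k=4: a=2, p=1552, q=731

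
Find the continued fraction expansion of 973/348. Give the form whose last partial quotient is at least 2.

973 = 2·348 + 277
348 = 1·277 + 71
277 = 3·71 + 64
71 = 1·64 + 7
64 = 9·7 + 1
7 = 7·1 + 0  (stop)
So 973/348 = [2; 1, 3, 1, 9, 7].

[2; 1, 3, 1, 9, 7]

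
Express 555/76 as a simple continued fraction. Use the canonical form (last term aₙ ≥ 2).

[7; 3, 3, 3, 2]

555 = 7·76 + 23
76 = 3·23 + 7
23 = 3·7 + 2
7 = 3·2 + 1
2 = 2·1 + 0  (stop)
So 555/76 = [7; 3, 3, 3, 2].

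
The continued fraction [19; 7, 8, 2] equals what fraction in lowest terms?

Fold from the inside: start with 2/1.
  8 + 1/2 = 17/2
  7 + 2/17 = 121/17
  19 + 17/121 = 2316/121

2316/121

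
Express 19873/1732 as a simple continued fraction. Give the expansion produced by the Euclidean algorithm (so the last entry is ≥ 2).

19873 = 11×1732 + 821
1732 = 2×821 + 90
821 = 9×90 + 11
90 = 8×11 + 2
11 = 5×2 + 1
2 = 2×1 + 0  (stop)
So 19873/1732 = [11; 2, 9, 8, 5, 2].

[11; 2, 9, 8, 5, 2]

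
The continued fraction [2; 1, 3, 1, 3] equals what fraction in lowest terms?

Using pₖ = aₖpₖ₋₁ + pₖ₋₂ and qₖ = aₖqₖ₋₁ + qₖ₋₂:
  k=0: a=2, p=2, q=1
  k=1: a=1, p=3, q=1
  k=2: a=3, p=11, q=4
  k=3: a=1, p=14, q=5
  k=4: a=3, p=53, q=19

53/19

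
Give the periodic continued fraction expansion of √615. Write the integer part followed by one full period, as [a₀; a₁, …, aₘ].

[24; 1, 3, 1, 48]

a₀ = ⌊√615⌋ = 24.
With m₀=0, d₀=1 and mₖ₊₁ = dₖaₖ − mₖ, dₖ₊₁ = (n − mₖ₊₁²)/dₖ, aₖ₊₁ = ⌊(a₀+mₖ₊₁)/dₖ₊₁⌋:
  k=1: m=24, d=39, a=1
  k=2: m=15, d=10, a=3
  k=3: m=15, d=39, a=1
  k=4: m=24, d=1, a=48
d=1 and a=2a₀=48 at k=4, so the next step gives (m, d) = (24, 39) again — its k=1 value — and the period has length 4.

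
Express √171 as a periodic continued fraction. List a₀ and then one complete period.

[13; 13, 26]

a₀ = ⌊√171⌋ = 13.
With m₀=0, d₀=1 and mₖ₊₁ = dₖaₖ − mₖ, dₖ₊₁ = (n − mₖ₊₁²)/dₖ, aₖ₊₁ = ⌊(a₀+mₖ₊₁)/dₖ₊₁⌋:
  k=1: m=13, d=2, a=13
  k=2: m=13, d=1, a=26
d=1 and a=2a₀=26 at k=2, so the next step gives (m, d) = (13, 2) again — its k=1 value — and the period has length 2.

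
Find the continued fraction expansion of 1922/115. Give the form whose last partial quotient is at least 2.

[16; 1, 2, 2, 16]

1922 = 16×115 + 82
115 = 1×82 + 33
82 = 2×33 + 16
33 = 2×16 + 1
16 = 16×1 + 0  (stop)
So 1922/115 = [16; 1, 2, 2, 16].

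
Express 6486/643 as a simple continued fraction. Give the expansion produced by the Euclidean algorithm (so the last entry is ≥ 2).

6486 = 10*643 + 56
643 = 11*56 + 27
56 = 2*27 + 2
27 = 13*2 + 1
2 = 2*1 + 0  (stop)
So 6486/643 = [10; 11, 2, 13, 2].

[10; 11, 2, 13, 2]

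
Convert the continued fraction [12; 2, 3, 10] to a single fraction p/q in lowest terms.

895/72

Using pₖ = aₖpₖ₋₁ + pₖ₋₂ and qₖ = aₖqₖ₋₁ + qₖ₋₂:
  k=0: a=12, p=12, q=1
  k=1: a=2, p=25, q=2
  k=2: a=3, p=87, q=7
  k=3: a=10, p=895, q=72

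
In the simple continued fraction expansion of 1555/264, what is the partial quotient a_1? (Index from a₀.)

1

1555 = 5·264 + 235   →  a_0 = 5
264 = 1·235 + 29   →  a_1 = 1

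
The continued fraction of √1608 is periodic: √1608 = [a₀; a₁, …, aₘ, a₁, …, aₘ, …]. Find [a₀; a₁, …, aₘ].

[40; 10, 80]

a₀ = ⌊√1608⌋ = 40.
With m₀=0, d₀=1 and mₖ₊₁ = dₖaₖ − mₖ, dₖ₊₁ = (n − mₖ₊₁²)/dₖ, aₖ₊₁ = ⌊(a₀+mₖ₊₁)/dₖ₊₁⌋:
  k=1: m=40, d=8, a=10
  k=2: m=40, d=1, a=80
d=1 and a=2a₀=80 at k=2, so the next step gives (m, d) = (40, 8) again — its k=1 value — and the period has length 2.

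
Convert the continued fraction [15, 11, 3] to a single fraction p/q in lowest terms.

513/34

Fold from the inside: start with 3/1.
  11 + 1/3 = 34/3
  15 + 3/34 = 513/34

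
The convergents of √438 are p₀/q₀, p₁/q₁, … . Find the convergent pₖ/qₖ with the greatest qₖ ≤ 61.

293/14

√438 = [20; 1, 12, 1, 40, …] (period length 4).
Convergents:
  p_0/q_0 = 20/1
  p_1/q_1 = 21/1
  p_2/q_2 = 272/13
  p_3/q_3 = 293/14
  p_4/q_4 = 11992/573
q_3 = 14 ≤ 61 < 573 = q_4, so the answer is 293/14.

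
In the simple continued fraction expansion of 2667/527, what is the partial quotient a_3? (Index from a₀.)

7

2667 = 5·527 + 32   →  a_0 = 5
527 = 16·32 + 15   →  a_1 = 16
32 = 2·15 + 2   →  a_2 = 2
15 = 7·2 + 1   →  a_3 = 7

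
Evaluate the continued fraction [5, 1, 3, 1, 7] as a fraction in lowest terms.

Using pₖ = aₖpₖ₋₁ + pₖ₋₂ and qₖ = aₖqₖ₋₁ + qₖ₋₂:
  k=0: a=5, p=5, q=1
  k=1: a=1, p=6, q=1
  k=2: a=3, p=23, q=4
  k=3: a=1, p=29, q=5
  k=4: a=7, p=226, q=39

226/39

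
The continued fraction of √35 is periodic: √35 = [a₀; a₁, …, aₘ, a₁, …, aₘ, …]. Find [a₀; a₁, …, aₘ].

a₀ = ⌊√35⌋ = 5.
With m₀=0, d₀=1 and mₖ₊₁ = dₖaₖ − mₖ, dₖ₊₁ = (n − mₖ₊₁²)/dₖ, aₖ₊₁ = ⌊(a₀+mₖ₊₁)/dₖ₊₁⌋:
  k=1: m=5, d=10, a=1
  k=2: m=5, d=1, a=10
d=1 and a=2a₀=10 at k=2, so the next step gives (m, d) = (5, 10) again — its k=1 value — and the period has length 2.

[5; 1, 10]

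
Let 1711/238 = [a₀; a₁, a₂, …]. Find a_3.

1711 = 7·238 + 45   →  a_0 = 7
238 = 5·45 + 13   →  a_1 = 5
45 = 3·13 + 6   →  a_2 = 3
13 = 2·6 + 1   →  a_3 = 2

2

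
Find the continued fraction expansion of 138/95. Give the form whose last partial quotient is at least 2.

[1; 2, 4, 1, 3, 2]

138 = 1*95 + 43
95 = 2*43 + 9
43 = 4*9 + 7
9 = 1*7 + 2
7 = 3*2 + 1
2 = 2*1 + 0  (stop)
So 138/95 = [1; 2, 4, 1, 3, 2].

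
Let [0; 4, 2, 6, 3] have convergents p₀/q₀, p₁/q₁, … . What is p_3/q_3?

13/58

Using pₖ = aₖpₖ₋₁ + pₖ₋₂, qₖ = aₖqₖ₋₁ + qₖ₋₂ (with p₋₁=1, p₋₂=0, q₋₁=0, q₋₂=1):
  k=0: a=0, p=0, q=1
  k=1: a=4, p=1, q=4
  k=2: a=2, p=2, q=9
  k=3: a=6, p=13, q=58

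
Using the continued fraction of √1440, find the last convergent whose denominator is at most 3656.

54758/1443

√1440 = [37; 1, 17, 1, 74, …] (period length 4).
Convergents:
  p_0/q_0 = 37/1
  p_1/q_1 = 38/1
  p_2/q_2 = 683/18
  p_3/q_3 = 721/19
  p_4/q_4 = 54037/1424
  p_5/q_5 = 54758/1443
  p_6/q_6 = 984923/25955
q_5 = 1443 ≤ 3656 < 25955 = q_6, so the answer is 54758/1443.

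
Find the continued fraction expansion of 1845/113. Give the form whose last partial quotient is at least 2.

[16; 3, 18, 2]

1845 = 16*113 + 37
113 = 3*37 + 2
37 = 18*2 + 1
2 = 2*1 + 0  (stop)
So 1845/113 = [16; 3, 18, 2].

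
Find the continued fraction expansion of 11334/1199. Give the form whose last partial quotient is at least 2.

11334 = 9×1199 + 543
1199 = 2×543 + 113
543 = 4×113 + 91
113 = 1×91 + 22
91 = 4×22 + 3
22 = 7×3 + 1
3 = 3×1 + 0  (stop)
So 11334/1199 = [9; 2, 4, 1, 4, 7, 3].

[9; 2, 4, 1, 4, 7, 3]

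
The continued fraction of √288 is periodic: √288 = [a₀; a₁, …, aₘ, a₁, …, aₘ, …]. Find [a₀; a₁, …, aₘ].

a₀ = ⌊√288⌋ = 16.
With m₀=0, d₀=1 and mₖ₊₁ = dₖaₖ − mₖ, dₖ₊₁ = (n − mₖ₊₁²)/dₖ, aₖ₊₁ = ⌊(a₀+mₖ₊₁)/dₖ₊₁⌋:
  k=1: m=16, d=32, a=1
  k=2: m=16, d=1, a=32
d=1 and a=2a₀=32 at k=2, so the next step gives (m, d) = (16, 32) again — its k=1 value — and the period has length 2.

[16; 1, 32]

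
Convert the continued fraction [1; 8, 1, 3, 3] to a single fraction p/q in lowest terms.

Fold from the inside: start with 3/1.
  3 + 1/3 = 10/3
  1 + 3/10 = 13/10
  8 + 10/13 = 114/13
  1 + 13/114 = 127/114

127/114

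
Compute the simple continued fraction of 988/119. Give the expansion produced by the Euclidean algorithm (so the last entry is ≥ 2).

988 = 8·119 + 36
119 = 3·36 + 11
36 = 3·11 + 3
11 = 3·3 + 2
3 = 1·2 + 1
2 = 2·1 + 0  (stop)
So 988/119 = [8; 3, 3, 3, 1, 2].

[8; 3, 3, 3, 1, 2]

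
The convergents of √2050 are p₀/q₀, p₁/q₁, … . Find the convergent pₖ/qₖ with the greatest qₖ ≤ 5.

181/4

√2050 = [45; 3, 1, 1, 1, 1, 3, 90, …] (period length 7).
Convergents:
  p_0/q_0 = 45/1
  p_1/q_1 = 136/3
  p_2/q_2 = 181/4
  p_3/q_3 = 317/7
q_2 = 4 ≤ 5 < 7 = q_3, so the answer is 181/4.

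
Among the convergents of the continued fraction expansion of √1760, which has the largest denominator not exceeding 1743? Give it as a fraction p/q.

73081/1742

√1760 = [41; 1, 19, 1, 82, …] (period length 4).
Convergents:
  p_0/q_0 = 41/1
  p_1/q_1 = 42/1
  p_2/q_2 = 839/20
  p_3/q_3 = 881/21
  p_4/q_4 = 73081/1742
  p_5/q_5 = 73962/1763
q_4 = 1742 ≤ 1743 < 1763 = q_5, so the answer is 73081/1742.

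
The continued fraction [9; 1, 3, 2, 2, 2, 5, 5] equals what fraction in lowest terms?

Fold from the inside: start with 5/1.
  5 + 1/5 = 26/5
  2 + 5/26 = 57/26
  2 + 26/57 = 140/57
  2 + 57/140 = 337/140
  3 + 140/337 = 1151/337
  1 + 337/1151 = 1488/1151
  9 + 1151/1488 = 14543/1488

14543/1488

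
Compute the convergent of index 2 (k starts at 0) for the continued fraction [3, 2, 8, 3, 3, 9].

Using pₖ = aₖpₖ₋₁ + pₖ₋₂, qₖ = aₖqₖ₋₁ + qₖ₋₂ (with p₋₁=1, p₋₂=0, q₋₁=0, q₋₂=1):
  k=0: a=3, p=3, q=1
  k=1: a=2, p=7, q=2
  k=2: a=8, p=59, q=17

59/17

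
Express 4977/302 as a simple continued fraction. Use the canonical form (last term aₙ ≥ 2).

4977 = 16*302 + 145
302 = 2*145 + 12
145 = 12*12 + 1
12 = 12*1 + 0  (stop)
So 4977/302 = [16; 2, 12, 12].

[16; 2, 12, 12]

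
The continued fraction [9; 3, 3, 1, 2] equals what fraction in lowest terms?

335/36

Using pₖ = aₖpₖ₋₁ + pₖ₋₂ and qₖ = aₖqₖ₋₁ + qₖ₋₂:
  k=0: a=9, p=9, q=1
  k=1: a=3, p=28, q=3
  k=2: a=3, p=93, q=10
  k=3: a=1, p=121, q=13
  k=4: a=2, p=335, q=36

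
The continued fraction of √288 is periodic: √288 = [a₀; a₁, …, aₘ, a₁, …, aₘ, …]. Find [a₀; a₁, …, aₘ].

[16; 1, 32]

a₀ = ⌊√288⌋ = 16.
With m₀=0, d₀=1 and mₖ₊₁ = dₖaₖ − mₖ, dₖ₊₁ = (n − mₖ₊₁²)/dₖ, aₖ₊₁ = ⌊(a₀+mₖ₊₁)/dₖ₊₁⌋:
  k=1: m=16, d=32, a=1
  k=2: m=16, d=1, a=32
d=1 and a=2a₀=32 at k=2, so the next step gives (m, d) = (16, 32) again — its k=1 value — and the period has length 2.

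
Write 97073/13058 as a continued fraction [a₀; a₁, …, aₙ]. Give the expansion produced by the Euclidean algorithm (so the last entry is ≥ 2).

97073 = 7×13058 + 5667
13058 = 2×5667 + 1724
5667 = 3×1724 + 495
1724 = 3×495 + 239
495 = 2×239 + 17
239 = 14×17 + 1
17 = 17×1 + 0  (stop)
So 97073/13058 = [7; 2, 3, 3, 2, 14, 17].

[7; 2, 3, 3, 2, 14, 17]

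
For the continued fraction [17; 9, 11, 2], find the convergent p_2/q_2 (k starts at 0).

Using pₖ = aₖpₖ₋₁ + pₖ₋₂, qₖ = aₖqₖ₋₁ + qₖ₋₂ (with p₋₁=1, p₋₂=0, q₋₁=0, q₋₂=1):
  k=0: a=17, p=17, q=1
  k=1: a=9, p=154, q=9
  k=2: a=11, p=1711, q=100

1711/100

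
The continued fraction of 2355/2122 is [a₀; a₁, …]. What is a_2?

2355 = 1·2122 + 233   →  a_0 = 1
2122 = 9·233 + 25   →  a_1 = 9
233 = 9·25 + 8   →  a_2 = 9

9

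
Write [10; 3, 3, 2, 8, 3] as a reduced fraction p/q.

6234/605

Using pₖ = aₖpₖ₋₁ + pₖ₋₂ and qₖ = aₖqₖ₋₁ + qₖ₋₂:
  k=0: a=10, p=10, q=1
  k=1: a=3, p=31, q=3
  k=2: a=3, p=103, q=10
  k=3: a=2, p=237, q=23
  k=4: a=8, p=1999, q=194
  k=5: a=3, p=6234, q=605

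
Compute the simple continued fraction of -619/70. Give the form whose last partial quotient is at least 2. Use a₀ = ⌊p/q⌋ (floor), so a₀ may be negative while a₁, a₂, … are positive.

-619 = -9×70 + 11
70 = 6×11 + 4
11 = 2×4 + 3
4 = 1×3 + 1
3 = 3×1 + 0  (stop)
So -619/70 = [-9; 6, 2, 1, 3].

[-9; 6, 2, 1, 3]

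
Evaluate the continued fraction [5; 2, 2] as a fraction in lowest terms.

Using pₖ = aₖpₖ₋₁ + pₖ₋₂ and qₖ = aₖqₖ₋₁ + qₖ₋₂:
  k=0: a=5, p=5, q=1
  k=1: a=2, p=11, q=2
  k=2: a=2, p=27, q=5

27/5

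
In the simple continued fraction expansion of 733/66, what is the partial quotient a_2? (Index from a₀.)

733 = 11·66 + 7   →  a_0 = 11
66 = 9·7 + 3   →  a_1 = 9
7 = 2·3 + 1   →  a_2 = 2

2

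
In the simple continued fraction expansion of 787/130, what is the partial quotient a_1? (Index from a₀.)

787 = 6·130 + 7   →  a_0 = 6
130 = 18·7 + 4   →  a_1 = 18

18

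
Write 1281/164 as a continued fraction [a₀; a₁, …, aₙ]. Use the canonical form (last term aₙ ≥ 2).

[7; 1, 4, 3, 2, 4]

1281 = 7·164 + 133
164 = 1·133 + 31
133 = 4·31 + 9
31 = 3·9 + 4
9 = 2·4 + 1
4 = 4·1 + 0  (stop)
So 1281/164 = [7; 1, 4, 3, 2, 4].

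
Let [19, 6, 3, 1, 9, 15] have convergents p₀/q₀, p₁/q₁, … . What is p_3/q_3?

479/25

Using pₖ = aₖpₖ₋₁ + pₖ₋₂, qₖ = aₖqₖ₋₁ + qₖ₋₂ (with p₋₁=1, p₋₂=0, q₋₁=0, q₋₂=1):
  k=0: a=19, p=19, q=1
  k=1: a=6, p=115, q=6
  k=2: a=3, p=364, q=19
  k=3: a=1, p=479, q=25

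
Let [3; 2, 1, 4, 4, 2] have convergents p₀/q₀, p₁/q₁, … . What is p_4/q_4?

198/59

Using pₖ = aₖpₖ₋₁ + pₖ₋₂, qₖ = aₖqₖ₋₁ + qₖ₋₂ (with p₋₁=1, p₋₂=0, q₋₁=0, q₋₂=1):
  k=0: a=3, p=3, q=1
  k=1: a=2, p=7, q=2
  k=2: a=1, p=10, q=3
  k=3: a=4, p=47, q=14
  k=4: a=4, p=198, q=59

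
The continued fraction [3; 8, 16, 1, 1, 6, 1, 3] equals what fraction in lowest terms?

24149/7730

Fold from the inside: start with 3/1.
  1 + 1/3 = 4/3
  6 + 3/4 = 27/4
  1 + 4/27 = 31/27
  1 + 27/31 = 58/31
  16 + 31/58 = 959/58
  8 + 58/959 = 7730/959
  3 + 959/7730 = 24149/7730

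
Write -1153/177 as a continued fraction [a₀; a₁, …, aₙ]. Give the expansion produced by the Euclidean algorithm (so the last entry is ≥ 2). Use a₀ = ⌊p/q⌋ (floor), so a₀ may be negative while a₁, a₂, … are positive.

-1153 = -7*177 + 86
177 = 2*86 + 5
86 = 17*5 + 1
5 = 5*1 + 0  (stop)
So -1153/177 = [-7; 2, 17, 5].

[-7; 2, 17, 5]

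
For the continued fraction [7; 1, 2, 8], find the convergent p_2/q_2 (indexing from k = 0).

Using pₖ = aₖpₖ₋₁ + pₖ₋₂, qₖ = aₖqₖ₋₁ + qₖ₋₂ (with p₋₁=1, p₋₂=0, q₋₁=0, q₋₂=1):
  k=0: a=7, p=7, q=1
  k=1: a=1, p=8, q=1
  k=2: a=2, p=23, q=3

23/3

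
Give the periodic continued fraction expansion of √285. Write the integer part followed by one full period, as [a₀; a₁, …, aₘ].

[16; 1, 7, 2, 7, 1, 32]

a₀ = ⌊√285⌋ = 16.
With m₀=0, d₀=1 and mₖ₊₁ = dₖaₖ − mₖ, dₖ₊₁ = (n − mₖ₊₁²)/dₖ, aₖ₊₁ = ⌊(a₀+mₖ₊₁)/dₖ₊₁⌋:
  k=1: m=16, d=29, a=1
  k=2: m=13, d=4, a=7
  k=3: m=15, d=15, a=2
  k=4: m=15, d=4, a=7
  k=5: m=13, d=29, a=1
  k=6: m=16, d=1, a=32
d=1 and a=2a₀=32 at k=6, so the next step gives (m, d) = (16, 29) again — its k=1 value — and the period has length 6.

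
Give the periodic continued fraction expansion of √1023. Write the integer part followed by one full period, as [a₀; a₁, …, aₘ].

a₀ = ⌊√1023⌋ = 31.
With m₀=0, d₀=1 and mₖ₊₁ = dₖaₖ − mₖ, dₖ₊₁ = (n − mₖ₊₁²)/dₖ, aₖ₊₁ = ⌊(a₀+mₖ₊₁)/dₖ₊₁⌋:
  k=1: m=31, d=62, a=1
  k=2: m=31, d=1, a=62
d=1 and a=2a₀=62 at k=2, so the next step gives (m, d) = (31, 62) again — its k=1 value — and the period has length 2.

[31; 1, 62]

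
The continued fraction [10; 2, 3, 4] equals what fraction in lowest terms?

313/30

Fold from the inside: start with 4/1.
  3 + 1/4 = 13/4
  2 + 4/13 = 30/13
  10 + 13/30 = 313/30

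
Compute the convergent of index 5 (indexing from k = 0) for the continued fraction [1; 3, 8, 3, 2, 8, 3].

2015/1526

Using pₖ = aₖpₖ₋₁ + pₖ₋₂, qₖ = aₖqₖ₋₁ + qₖ₋₂ (with p₋₁=1, p₋₂=0, q₋₁=0, q₋₂=1):
  k=0: a=1, p=1, q=1
  k=1: a=3, p=4, q=3
  k=2: a=8, p=33, q=25
  k=3: a=3, p=103, q=78
  k=4: a=2, p=239, q=181
  k=5: a=8, p=2015, q=1526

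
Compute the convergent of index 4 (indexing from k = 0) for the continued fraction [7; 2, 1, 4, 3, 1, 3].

Using pₖ = aₖpₖ₋₁ + pₖ₋₂, qₖ = aₖqₖ₋₁ + qₖ₋₂ (with p₋₁=1, p₋₂=0, q₋₁=0, q₋₂=1):
  k=0: a=7, p=7, q=1
  k=1: a=2, p=15, q=2
  k=2: a=1, p=22, q=3
  k=3: a=4, p=103, q=14
  k=4: a=3, p=331, q=45

331/45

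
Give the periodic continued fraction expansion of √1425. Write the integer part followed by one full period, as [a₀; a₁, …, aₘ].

[37; 1, 2, 1, 74]

a₀ = ⌊√1425⌋ = 37.
With m₀=0, d₀=1 and mₖ₊₁ = dₖaₖ − mₖ, dₖ₊₁ = (n − mₖ₊₁²)/dₖ, aₖ₊₁ = ⌊(a₀+mₖ₊₁)/dₖ₊₁⌋:
  k=1: m=37, d=56, a=1
  k=2: m=19, d=19, a=2
  k=3: m=19, d=56, a=1
  k=4: m=37, d=1, a=74
d=1 and a=2a₀=74 at k=4, so the next step gives (m, d) = (37, 56) again — its k=1 value — and the period has length 4.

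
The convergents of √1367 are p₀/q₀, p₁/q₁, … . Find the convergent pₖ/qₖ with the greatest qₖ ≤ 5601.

101195/2737

√1367 = [36; 1, 35, 1, 72, …] (period length 4).
Convergents:
  p_0/q_0 = 36/1
  p_1/q_1 = 37/1
  p_2/q_2 = 1331/36
  p_3/q_3 = 1368/37
  p_4/q_4 = 99827/2700
  p_5/q_5 = 101195/2737
  p_6/q_6 = 3641652/98495
q_5 = 2737 ≤ 5601 < 98495 = q_6, so the answer is 101195/2737.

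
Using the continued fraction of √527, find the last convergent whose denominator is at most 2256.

√527 = [22; 1, 21, 1, 44, …] (period length 4).
Convergents:
  p_0/q_0 = 22/1
  p_1/q_1 = 23/1
  p_2/q_2 = 505/22
  p_3/q_3 = 528/23
  p_4/q_4 = 23737/1034
  p_5/q_5 = 24265/1057
  p_6/q_6 = 533302/23231
q_5 = 1057 ≤ 2256 < 23231 = q_6, so the answer is 24265/1057.

24265/1057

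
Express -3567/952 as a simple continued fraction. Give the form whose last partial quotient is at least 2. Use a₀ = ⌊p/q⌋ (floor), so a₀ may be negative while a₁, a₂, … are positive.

-3567 = -4*952 + 241
952 = 3*241 + 229
241 = 1*229 + 12
229 = 19*12 + 1
12 = 12*1 + 0  (stop)
So -3567/952 = [-4; 3, 1, 19, 12].

[-4; 3, 1, 19, 12]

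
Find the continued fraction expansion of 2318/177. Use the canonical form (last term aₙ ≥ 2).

[13; 10, 2, 2, 3]

2318 = 13·177 + 17
177 = 10·17 + 7
17 = 2·7 + 3
7 = 2·3 + 1
3 = 3·1 + 0  (stop)
So 2318/177 = [13; 10, 2, 2, 3].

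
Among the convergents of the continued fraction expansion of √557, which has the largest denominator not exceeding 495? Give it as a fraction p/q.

11116/471

√557 = [23; 1, 1, 1, 1, 46, …] (period length 5).
Convergents:
  p_0/q_0 = 23/1
  p_1/q_1 = 24/1
  p_2/q_2 = 47/2
  p_3/q_3 = 71/3
  p_4/q_4 = 118/5
  p_5/q_5 = 5499/233
  p_6/q_6 = 5617/238
  p_7/q_7 = 11116/471
  p_8/q_8 = 16733/709
q_7 = 471 ≤ 495 < 709 = q_8, so the answer is 11116/471.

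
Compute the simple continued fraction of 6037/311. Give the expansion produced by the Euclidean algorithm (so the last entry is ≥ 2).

6037 = 19×311 + 128
311 = 2×128 + 55
128 = 2×55 + 18
55 = 3×18 + 1
18 = 18×1 + 0  (stop)
So 6037/311 = [19; 2, 2, 3, 18].

[19; 2, 2, 3, 18]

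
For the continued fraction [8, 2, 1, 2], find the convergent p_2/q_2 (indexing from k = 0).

Using pₖ = aₖpₖ₋₁ + pₖ₋₂, qₖ = aₖqₖ₋₁ + qₖ₋₂ (with p₋₁=1, p₋₂=0, q₋₁=0, q₋₂=1):
  k=0: a=8, p=8, q=1
  k=1: a=2, p=17, q=2
  k=2: a=1, p=25, q=3

25/3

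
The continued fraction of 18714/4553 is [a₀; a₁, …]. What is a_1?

18714 = 4·4553 + 502   →  a_0 = 4
4553 = 9·502 + 35   →  a_1 = 9

9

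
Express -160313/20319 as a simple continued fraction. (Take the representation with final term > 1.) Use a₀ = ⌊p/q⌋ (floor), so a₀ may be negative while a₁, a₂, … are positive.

-160313 = -8*20319 + 2239
20319 = 9*2239 + 168
2239 = 13*168 + 55
168 = 3*55 + 3
55 = 18*3 + 1
3 = 3*1 + 0  (stop)
So -160313/20319 = [-8; 9, 13, 3, 18, 3].

[-8; 9, 13, 3, 18, 3]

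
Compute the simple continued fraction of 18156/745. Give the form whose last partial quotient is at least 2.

[24; 2, 1, 2, 3, 13, 2]

18156 = 24·745 + 276
745 = 2·276 + 193
276 = 1·193 + 83
193 = 2·83 + 27
83 = 3·27 + 2
27 = 13·2 + 1
2 = 2·1 + 0  (stop)
So 18156/745 = [24; 2, 1, 2, 3, 13, 2].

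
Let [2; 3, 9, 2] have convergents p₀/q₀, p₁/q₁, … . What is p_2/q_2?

65/28

Using pₖ = aₖpₖ₋₁ + pₖ₋₂, qₖ = aₖqₖ₋₁ + qₖ₋₂ (with p₋₁=1, p₋₂=0, q₋₁=0, q₋₂=1):
  k=0: a=2, p=2, q=1
  k=1: a=3, p=7, q=3
  k=2: a=9, p=65, q=28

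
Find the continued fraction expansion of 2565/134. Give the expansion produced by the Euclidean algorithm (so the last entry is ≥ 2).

[19; 7, 19]

2565 = 19*134 + 19
134 = 7*19 + 1
19 = 19*1 + 0  (stop)
So 2565/134 = [19; 7, 19].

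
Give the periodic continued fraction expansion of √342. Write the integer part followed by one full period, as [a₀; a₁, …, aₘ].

[18; 2, 36]

a₀ = ⌊√342⌋ = 18.
With m₀=0, d₀=1 and mₖ₊₁ = dₖaₖ − mₖ, dₖ₊₁ = (n − mₖ₊₁²)/dₖ, aₖ₊₁ = ⌊(a₀+mₖ₊₁)/dₖ₊₁⌋:
  k=1: m=18, d=18, a=2
  k=2: m=18, d=1, a=36
d=1 and a=2a₀=36 at k=2, so the next step gives (m, d) = (18, 18) again — its k=1 value — and the period has length 2.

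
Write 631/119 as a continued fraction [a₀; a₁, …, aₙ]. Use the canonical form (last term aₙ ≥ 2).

631 = 5×119 + 36
119 = 3×36 + 11
36 = 3×11 + 3
11 = 3×3 + 2
3 = 1×2 + 1
2 = 2×1 + 0  (stop)
So 631/119 = [5; 3, 3, 3, 1, 2].

[5; 3, 3, 3, 1, 2]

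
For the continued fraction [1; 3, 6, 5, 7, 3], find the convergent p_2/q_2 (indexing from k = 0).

25/19

Using pₖ = aₖpₖ₋₁ + pₖ₋₂, qₖ = aₖqₖ₋₁ + qₖ₋₂ (with p₋₁=1, p₋₂=0, q₋₁=0, q₋₂=1):
  k=0: a=1, p=1, q=1
  k=1: a=3, p=4, q=3
  k=2: a=6, p=25, q=19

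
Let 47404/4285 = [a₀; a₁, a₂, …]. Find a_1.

47404 = 11·4285 + 269   →  a_0 = 11
4285 = 15·269 + 250   →  a_1 = 15

15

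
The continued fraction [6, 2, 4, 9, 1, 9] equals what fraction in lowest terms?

5872/911

Fold from the inside: start with 9/1.
  1 + 1/9 = 10/9
  9 + 9/10 = 99/10
  4 + 10/99 = 406/99
  2 + 99/406 = 911/406
  6 + 406/911 = 5872/911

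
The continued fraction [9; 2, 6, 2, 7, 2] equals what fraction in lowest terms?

Fold from the inside: start with 2/1.
  7 + 1/2 = 15/2
  2 + 2/15 = 32/15
  6 + 15/32 = 207/32
  2 + 32/207 = 446/207
  9 + 207/446 = 4221/446

4221/446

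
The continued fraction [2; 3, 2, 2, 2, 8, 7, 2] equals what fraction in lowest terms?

Using pₖ = aₖpₖ₋₁ + pₖ₋₂ and qₖ = aₖqₖ₋₁ + qₖ₋₂:
  k=0: a=2, p=2, q=1
  k=1: a=3, p=7, q=3
  k=2: a=2, p=16, q=7
  k=3: a=2, p=39, q=17
  k=4: a=2, p=94, q=41
  k=5: a=8, p=791, q=345
  k=6: a=7, p=5631, q=2456
  k=7: a=2, p=12053, q=5257

12053/5257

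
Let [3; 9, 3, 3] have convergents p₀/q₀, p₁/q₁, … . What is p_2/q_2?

87/28

Using pₖ = aₖpₖ₋₁ + pₖ₋₂, qₖ = aₖqₖ₋₁ + qₖ₋₂ (with p₋₁=1, p₋₂=0, q₋₁=0, q₋₂=1):
  k=0: a=3, p=3, q=1
  k=1: a=9, p=28, q=9
  k=2: a=3, p=87, q=28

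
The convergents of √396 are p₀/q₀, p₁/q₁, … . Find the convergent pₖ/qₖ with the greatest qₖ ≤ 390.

√396 = [19; 1, 8, 1, 38, …] (period length 4).
Convergents:
  p_0/q_0 = 19/1
  p_1/q_1 = 20/1
  p_2/q_2 = 179/9
  p_3/q_3 = 199/10
  p_4/q_4 = 7741/389
  p_5/q_5 = 7940/399
q_4 = 389 ≤ 390 < 399 = q_5, so the answer is 7741/389.

7741/389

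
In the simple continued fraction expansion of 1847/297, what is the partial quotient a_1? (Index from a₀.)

1847 = 6·297 + 65   →  a_0 = 6
297 = 4·65 + 37   →  a_1 = 4

4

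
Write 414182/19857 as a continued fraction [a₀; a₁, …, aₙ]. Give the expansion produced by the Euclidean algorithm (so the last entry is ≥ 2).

414182 = 20×19857 + 17042
19857 = 1×17042 + 2815
17042 = 6×2815 + 152
2815 = 18×152 + 79
152 = 1×79 + 73
79 = 1×73 + 6
73 = 12×6 + 1
6 = 6×1 + 0  (stop)
So 414182/19857 = [20; 1, 6, 18, 1, 1, 12, 6].

[20; 1, 6, 18, 1, 1, 12, 6]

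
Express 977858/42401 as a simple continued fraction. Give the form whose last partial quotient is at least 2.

977858 = 23*42401 + 2635
42401 = 16*2635 + 241
2635 = 10*241 + 225
241 = 1*225 + 16
225 = 14*16 + 1
16 = 16*1 + 0  (stop)
So 977858/42401 = [23; 16, 10, 1, 14, 16].

[23; 16, 10, 1, 14, 16]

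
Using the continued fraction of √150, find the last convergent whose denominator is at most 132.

1188/97

√150 = [12; 4, 24, …] (period length 2).
Convergents:
  p_0/q_0 = 12/1
  p_1/q_1 = 49/4
  p_2/q_2 = 1188/97
  p_3/q_3 = 4801/392
q_2 = 97 ≤ 132 < 392 = q_3, so the answer is 1188/97.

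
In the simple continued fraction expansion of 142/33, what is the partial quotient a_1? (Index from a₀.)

3

142 = 4·33 + 10   →  a_0 = 4
33 = 3·10 + 3   →  a_1 = 3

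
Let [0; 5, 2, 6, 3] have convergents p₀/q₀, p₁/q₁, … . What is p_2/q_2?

2/11

Using pₖ = aₖpₖ₋₁ + pₖ₋₂, qₖ = aₖqₖ₋₁ + qₖ₋₂ (with p₋₁=1, p₋₂=0, q₋₁=0, q₋₂=1):
  k=0: a=0, p=0, q=1
  k=1: a=5, p=1, q=5
  k=2: a=2, p=2, q=11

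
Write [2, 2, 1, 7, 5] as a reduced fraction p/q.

Fold from the inside: start with 5/1.
  7 + 1/5 = 36/5
  1 + 5/36 = 41/36
  2 + 36/41 = 118/41
  2 + 41/118 = 277/118

277/118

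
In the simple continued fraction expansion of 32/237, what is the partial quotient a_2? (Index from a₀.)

32 = 0·237 + 32   →  a_0 = 0
237 = 7·32 + 13   →  a_1 = 7
32 = 2·13 + 6   →  a_2 = 2

2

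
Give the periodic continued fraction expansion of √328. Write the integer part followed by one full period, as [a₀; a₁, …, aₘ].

[18; 9, 36]

a₀ = ⌊√328⌋ = 18.
With m₀=0, d₀=1 and mₖ₊₁ = dₖaₖ − mₖ, dₖ₊₁ = (n − mₖ₊₁²)/dₖ, aₖ₊₁ = ⌊(a₀+mₖ₊₁)/dₖ₊₁⌋:
  k=1: m=18, d=4, a=9
  k=2: m=18, d=1, a=36
d=1 and a=2a₀=36 at k=2, so the next step gives (m, d) = (18, 4) again — its k=1 value — and the period has length 2.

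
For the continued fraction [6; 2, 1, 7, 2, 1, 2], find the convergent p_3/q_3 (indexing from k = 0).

Using pₖ = aₖpₖ₋₁ + pₖ₋₂, qₖ = aₖqₖ₋₁ + qₖ₋₂ (with p₋₁=1, p₋₂=0, q₋₁=0, q₋₂=1):
  k=0: a=6, p=6, q=1
  k=1: a=2, p=13, q=2
  k=2: a=1, p=19, q=3
  k=3: a=7, p=146, q=23

146/23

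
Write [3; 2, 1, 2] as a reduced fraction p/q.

Using pₖ = aₖpₖ₋₁ + pₖ₋₂ and qₖ = aₖqₖ₋₁ + qₖ₋₂:
  k=0: a=3, p=3, q=1
  k=1: a=2, p=7, q=2
  k=2: a=1, p=10, q=3
  k=3: a=2, p=27, q=8

27/8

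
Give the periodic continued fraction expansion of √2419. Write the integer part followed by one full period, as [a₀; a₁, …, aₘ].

[49; 5, 2, 5, 98]

a₀ = ⌊√2419⌋ = 49.
With m₀=0, d₀=1 and mₖ₊₁ = dₖaₖ − mₖ, dₖ₊₁ = (n − mₖ₊₁²)/dₖ, aₖ₊₁ = ⌊(a₀+mₖ₊₁)/dₖ₊₁⌋:
  k=1: m=49, d=18, a=5
  k=2: m=41, d=41, a=2
  k=3: m=41, d=18, a=5
  k=4: m=49, d=1, a=98
d=1 and a=2a₀=98 at k=4, so the next step gives (m, d) = (49, 18) again — its k=1 value — and the period has length 4.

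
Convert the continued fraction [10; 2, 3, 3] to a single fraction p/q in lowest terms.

240/23

Using pₖ = aₖpₖ₋₁ + pₖ₋₂ and qₖ = aₖqₖ₋₁ + qₖ₋₂:
  k=0: a=10, p=10, q=1
  k=1: a=2, p=21, q=2
  k=2: a=3, p=73, q=7
  k=3: a=3, p=240, q=23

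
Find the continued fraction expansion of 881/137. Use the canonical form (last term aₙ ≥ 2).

881 = 6·137 + 59
137 = 2·59 + 19
59 = 3·19 + 2
19 = 9·2 + 1
2 = 2·1 + 0  (stop)
So 881/137 = [6; 2, 3, 9, 2].

[6; 2, 3, 9, 2]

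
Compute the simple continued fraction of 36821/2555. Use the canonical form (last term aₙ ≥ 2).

36821 = 14×2555 + 1051
2555 = 2×1051 + 453
1051 = 2×453 + 145
453 = 3×145 + 18
145 = 8×18 + 1
18 = 18×1 + 0  (stop)
So 36821/2555 = [14; 2, 2, 3, 8, 18].

[14; 2, 2, 3, 8, 18]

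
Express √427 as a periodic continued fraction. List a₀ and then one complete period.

a₀ = ⌊√427⌋ = 20.
With m₀=0, d₀=1 and mₖ₊₁ = dₖaₖ − mₖ, dₖ₊₁ = (n − mₖ₊₁²)/dₖ, aₖ₊₁ = ⌊(a₀+mₖ₊₁)/dₖ₊₁⌋:
  k=1: m=20, d=27, a=1
  k=2: m=7, d=14, a=1
  k=3: m=7, d=27, a=1
  k=4: m=20, d=1, a=40
d=1 and a=2a₀=40 at k=4, so the next step gives (m, d) = (20, 27) again — its k=1 value — and the period has length 4.

[20; 1, 1, 1, 40]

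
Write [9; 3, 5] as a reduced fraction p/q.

149/16

Fold from the inside: start with 5/1.
  3 + 1/5 = 16/5
  9 + 5/16 = 149/16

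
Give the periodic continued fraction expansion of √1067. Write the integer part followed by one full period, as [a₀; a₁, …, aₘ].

a₀ = ⌊√1067⌋ = 32.

[32; 1, 1, 1, 64]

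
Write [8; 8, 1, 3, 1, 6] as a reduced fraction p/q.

Using pₖ = aₖpₖ₋₁ + pₖ₋₂ and qₖ = aₖqₖ₋₁ + qₖ₋₂:
  k=0: a=8, p=8, q=1
  k=1: a=8, p=65, q=8
  k=2: a=1, p=73, q=9
  k=3: a=3, p=284, q=35
  k=4: a=1, p=357, q=44
  k=5: a=6, p=2426, q=299

2426/299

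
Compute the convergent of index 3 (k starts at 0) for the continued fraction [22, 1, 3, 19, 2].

Using pₖ = aₖpₖ₋₁ + pₖ₋₂, qₖ = aₖqₖ₋₁ + qₖ₋₂ (with p₋₁=1, p₋₂=0, q₋₁=0, q₋₂=1):
  k=0: a=22, p=22, q=1
  k=1: a=1, p=23, q=1
  k=2: a=3, p=91, q=4
  k=3: a=19, p=1752, q=77

1752/77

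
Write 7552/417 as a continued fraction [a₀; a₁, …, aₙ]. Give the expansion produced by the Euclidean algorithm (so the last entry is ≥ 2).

7552 = 18*417 + 46
417 = 9*46 + 3
46 = 15*3 + 1
3 = 3*1 + 0  (stop)
So 7552/417 = [18; 9, 15, 3].

[18; 9, 15, 3]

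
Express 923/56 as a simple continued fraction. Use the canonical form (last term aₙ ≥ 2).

923 = 16·56 + 27
56 = 2·27 + 2
27 = 13·2 + 1
2 = 2·1 + 0  (stop)
So 923/56 = [16; 2, 13, 2].

[16; 2, 13, 2]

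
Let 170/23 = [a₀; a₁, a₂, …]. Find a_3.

170 = 7·23 + 9   →  a_0 = 7
23 = 2·9 + 5   →  a_1 = 2
9 = 1·5 + 4   →  a_2 = 1
5 = 1·4 + 1   →  a_3 = 1

1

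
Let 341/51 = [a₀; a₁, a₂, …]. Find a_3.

5

341 = 6·51 + 35   →  a_0 = 6
51 = 1·35 + 16   →  a_1 = 1
35 = 2·16 + 3   →  a_2 = 2
16 = 5·3 + 1   →  a_3 = 5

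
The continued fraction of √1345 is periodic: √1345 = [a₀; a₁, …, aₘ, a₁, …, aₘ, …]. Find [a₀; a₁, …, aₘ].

[36; 1, 2, 14, 2, 1, 72]

a₀ = ⌊√1345⌋ = 36.
With m₀=0, d₀=1 and mₖ₊₁ = dₖaₖ − mₖ, dₖ₊₁ = (n − mₖ₊₁²)/dₖ, aₖ₊₁ = ⌊(a₀+mₖ₊₁)/dₖ₊₁⌋:
  k=1: m=36, d=49, a=1
  k=2: m=13, d=24, a=2
  k=3: m=35, d=5, a=14
  k=4: m=35, d=24, a=2
  k=5: m=13, d=49, a=1
  k=6: m=36, d=1, a=72
d=1 and a=2a₀=72 at k=6, so the next step gives (m, d) = (36, 49) again — its k=1 value — and the period has length 6.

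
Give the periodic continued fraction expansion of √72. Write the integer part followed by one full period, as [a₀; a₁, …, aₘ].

[8; 2, 16]

a₀ = ⌊√72⌋ = 8.
With m₀=0, d₀=1 and mₖ₊₁ = dₖaₖ − mₖ, dₖ₊₁ = (n − mₖ₊₁²)/dₖ, aₖ₊₁ = ⌊(a₀+mₖ₊₁)/dₖ₊₁⌋:
  k=1: m=8, d=8, a=2
  k=2: m=8, d=1, a=16
d=1 and a=2a₀=16 at k=2, so the next step gives (m, d) = (8, 8) again — its k=1 value — and the period has length 2.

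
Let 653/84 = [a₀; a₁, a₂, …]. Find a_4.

2

653 = 7·84 + 65   →  a_0 = 7
84 = 1·65 + 19   →  a_1 = 1
65 = 3·19 + 8   →  a_2 = 3
19 = 2·8 + 3   →  a_3 = 2
8 = 2·3 + 2   →  a_4 = 2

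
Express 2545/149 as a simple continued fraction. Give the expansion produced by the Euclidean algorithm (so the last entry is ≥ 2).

[17; 12, 2, 2, 2]

2545 = 17×149 + 12
149 = 12×12 + 5
12 = 2×5 + 2
5 = 2×2 + 1
2 = 2×1 + 0  (stop)
So 2545/149 = [17; 12, 2, 2, 2].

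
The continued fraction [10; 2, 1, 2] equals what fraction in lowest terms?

Using pₖ = aₖpₖ₋₁ + pₖ₋₂ and qₖ = aₖqₖ₋₁ + qₖ₋₂:
  k=0: a=10, p=10, q=1
  k=1: a=2, p=21, q=2
  k=2: a=1, p=31, q=3
  k=3: a=2, p=83, q=8

83/8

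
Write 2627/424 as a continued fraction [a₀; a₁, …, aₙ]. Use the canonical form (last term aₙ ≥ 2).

2627 = 6*424 + 83
424 = 5*83 + 9
83 = 9*9 + 2
9 = 4*2 + 1
2 = 2*1 + 0  (stop)
So 2627/424 = [6; 5, 9, 4, 2].

[6; 5, 9, 4, 2]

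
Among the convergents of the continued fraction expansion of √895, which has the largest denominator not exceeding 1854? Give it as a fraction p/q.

√895 = [29; 1, 10, 1, 58, …] (period length 4).
Convergents:
  p_0/q_0 = 29/1
  p_1/q_1 = 30/1
  p_2/q_2 = 329/11
  p_3/q_3 = 359/12
  p_4/q_4 = 21151/707
  p_5/q_5 = 21510/719
  p_6/q_6 = 236251/7897
q_5 = 719 ≤ 1854 < 7897 = q_6, so the answer is 21510/719.

21510/719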